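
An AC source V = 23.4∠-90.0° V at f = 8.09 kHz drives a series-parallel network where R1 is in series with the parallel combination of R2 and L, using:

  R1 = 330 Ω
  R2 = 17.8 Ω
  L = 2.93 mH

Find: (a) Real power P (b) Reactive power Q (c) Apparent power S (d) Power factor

Step 1 — Angular frequency: ω = 2π·f = 2π·8090 = 5.083e+04 rad/s.
Step 2 — Component impedances:
  R1: Z = R = 330 Ω
  R2: Z = R = 17.8 Ω
  L: Z = jωL = j·5.083e+04·0.00293 = 0 + j148.9 Ω
Step 3 — Parallel branch: R2 || L = 1/(1/R2 + 1/L) = 17.55 + j2.097 Ω.
Step 4 — Series with R1: Z_total = R1 + (R2 || L) = 347.5 + j2.097 Ω = 347.6∠0.3° Ω.
Step 5 — Source phasor: V = 23.4∠-90.0° V = 0 - j23.4 V.
Step 6 — Current: I = V / Z = -0.0004063 - j0.06733 A = 0.06733∠-90.3° A.
Step 7 — Complex power: S = V·I* = 1.575 + j0.009508 VA.
Step 8 — Real power: P = Re(S) = 1.575 W.
Step 9 — Reactive power: Q = Im(S) = 0.009508 VAR.
Step 10 — Apparent power: |S| = 1.575 VA.
Step 11 — Power factor: PF = P/|S| = 1 (lagging).

(a) P = 1.575 W  (b) Q = 0.009508 VAR  (c) S = 1.575 VA  (d) PF = 1 (lagging)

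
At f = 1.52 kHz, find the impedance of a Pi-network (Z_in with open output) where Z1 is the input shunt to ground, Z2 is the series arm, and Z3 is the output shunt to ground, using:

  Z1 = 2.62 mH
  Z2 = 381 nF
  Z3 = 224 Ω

Step 1 — Angular frequency: ω = 2π·f = 2π·1520 = 9550 rad/s.
Step 2 — Component impedances:
  Z1: Z = jωL = j·9550·0.00262 = 0 + j25.02 Ω
  Z2: Z = 1/(jωC) = -j/(ω·C) = 0 - j274.8 Ω
  Z3: Z = R = 224 Ω
Step 3 — With open output, the series arm Z2 and the output shunt Z3 appear in series to ground: Z2 + Z3 = 224 - j274.8 Ω.
Step 4 — Parallel with input shunt Z1: Z_in = Z1 || (Z2 + Z3) = 1.246 + j26.41 Ω = 26.44∠87.3° Ω.

Z = 1.246 + j26.41 Ω = 26.44∠87.3° Ω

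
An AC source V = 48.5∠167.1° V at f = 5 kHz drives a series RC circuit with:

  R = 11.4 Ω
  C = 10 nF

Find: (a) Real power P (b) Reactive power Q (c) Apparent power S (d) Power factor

Step 1 — Angular frequency: ω = 2π·f = 2π·5000 = 3.142e+04 rad/s.
Step 2 — Component impedances:
  R: Z = R = 11.4 Ω
  C: Z = 1/(jωC) = -j/(ω·C) = 0 - j3183 Ω
Step 3 — Series combination: Z_total = R + C = 11.4 - j3183 Ω = 3183∠-89.8° Ω.
Step 4 — Source phasor: V = 48.5∠167.1° V = -47.28 + j10.83 V.
Step 5 — Current: I = V / Z = -0.003455 - j0.01484 A = 0.01524∠-103.1° A.
Step 6 — Complex power: S = V·I* = 0.002647 - j0.739 VA.
Step 7 — Real power: P = Re(S) = 0.002647 W.
Step 8 — Reactive power: Q = Im(S) = -0.739 VAR.
Step 9 — Apparent power: |S| = 0.739 VA.
Step 10 — Power factor: PF = P/|S| = 0.003581 (leading).

(a) P = 0.002647 W  (b) Q = -0.739 VAR  (c) S = 0.739 VA  (d) PF = 0.003581 (leading)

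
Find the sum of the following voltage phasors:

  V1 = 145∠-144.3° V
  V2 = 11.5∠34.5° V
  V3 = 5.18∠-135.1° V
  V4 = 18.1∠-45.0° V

Step 1 — Convert each phasor to rectangular form:
  V1 = 145·(cos(-144.3°) + j·sin(-144.3°)) = -117.8 - j84.61 V
  V2 = 11.5·(cos(34.5°) + j·sin(34.5°)) = 9.477 + j6.514 V
  V3 = 5.18·(cos(-135.1°) + j·sin(-135.1°)) = -3.669 - j3.656 V
  V4 = 18.1·(cos(-45.0°) + j·sin(-45.0°)) = 12.8 - j12.8 V
Step 2 — Sum components: V_total = -99.15 - j94.55 V.
Step 3 — Convert to polar: |V_total| = 137 V, ∠V_total = -136.4°.

V_total = 137∠-136.4° V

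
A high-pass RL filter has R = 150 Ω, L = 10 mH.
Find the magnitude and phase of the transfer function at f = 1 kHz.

Step 1 — Angular frequency: ω = 2π·1000 = 6283 rad/s.
Step 2 — Transfer function: H(jω) = jωL/(R + jωL).
Step 3 — Numerator jωL = j·62.83; denominator R + jωL = 150 + j62.83.
Step 4 — H = 0.1493 + j0.3564.
Step 5 — Magnitude: |H| = 0.3864 (-8.3 dB); phase: φ = 67.3°.

|H| = 0.3864 (-8.3 dB), φ = 67.3°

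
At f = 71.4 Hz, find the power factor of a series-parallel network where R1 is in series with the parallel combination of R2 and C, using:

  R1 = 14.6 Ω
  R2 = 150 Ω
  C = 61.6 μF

Step 1 — Angular frequency: ω = 2π·f = 2π·71.4 = 448.6 rad/s.
Step 2 — Component impedances:
  R1: Z = R = 14.6 Ω
  R2: Z = R = 150 Ω
  C: Z = 1/(jωC) = -j/(ω·C) = 0 - j36.19 Ω
Step 3 — Parallel branch: R2 || C = 1/(1/R2 + 1/C) = 8.249 - j34.2 Ω.
Step 4 — Series with R1: Z_total = R1 + (R2 || C) = 22.85 - j34.2 Ω = 41.13∠-56.2° Ω.
Step 5 — Power factor: PF = cos(φ) = Re(Z)/|Z| = 22.85/41.13 = 0.5556.
Step 6 — Type: Im(Z) = -34.2 ⇒ leading (phase φ = -56.2°).

PF = 0.5556 (leading, φ = -56.2°)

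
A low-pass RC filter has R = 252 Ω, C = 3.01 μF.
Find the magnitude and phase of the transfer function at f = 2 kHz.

Step 1 — Angular frequency: ω = 2π·2000 = 1.257e+04 rad/s.
Step 2 — Transfer function: H(jω) = 1/(1 + jωRC).
Step 3 — Denominator: 1 + jωRC = 1 + j·1.257e+04·252·3.01e-06 = 1 + j9.532.
Step 4 — H = 0.01089 - j0.1038.
Step 5 — Magnitude: |H| = 0.1043 (-19.6 dB); phase: φ = -84.0°.

|H| = 0.1043 (-19.6 dB), φ = -84.0°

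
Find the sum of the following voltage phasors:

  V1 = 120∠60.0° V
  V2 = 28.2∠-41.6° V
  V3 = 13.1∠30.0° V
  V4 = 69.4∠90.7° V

Step 1 — Convert each phasor to rectangular form:
  V1 = 120·(cos(60.0°) + j·sin(60.0°)) = 60 + j103.9 V
  V2 = 28.2·(cos(-41.6°) + j·sin(-41.6°)) = 21.09 - j18.72 V
  V3 = 13.1·(cos(30.0°) + j·sin(30.0°)) = 11.34 + j6.55 V
  V4 = 69.4·(cos(90.7°) + j·sin(90.7°)) = -0.8479 + j69.39 V
Step 2 — Sum components: V_total = 91.58 + j161.1 V.
Step 3 — Convert to polar: |V_total| = 185.4 V, ∠V_total = 60.4°.

V_total = 185.4∠60.4° V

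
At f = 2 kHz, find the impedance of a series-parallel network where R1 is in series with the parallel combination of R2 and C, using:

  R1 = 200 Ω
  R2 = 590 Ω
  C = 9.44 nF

Step 1 — Angular frequency: ω = 2π·f = 2π·2000 = 1.257e+04 rad/s.
Step 2 — Component impedances:
  R1: Z = R = 200 Ω
  R2: Z = R = 590 Ω
  C: Z = 1/(jωC) = -j/(ω·C) = 0 - j8430 Ω
Step 3 — Parallel branch: R2 || C = 1/(1/R2 + 1/C) = 587.1 - j41.09 Ω.
Step 4 — Series with R1: Z_total = R1 + (R2 || C) = 787.1 - j41.09 Ω = 788.2∠-3.0° Ω.

Z = 787.1 - j41.09 Ω = 788.2∠-3.0° Ω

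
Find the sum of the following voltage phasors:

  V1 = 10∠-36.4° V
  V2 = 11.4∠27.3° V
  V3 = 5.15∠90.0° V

Step 1 — Convert each phasor to rectangular form:
  V1 = 10·(cos(-36.4°) + j·sin(-36.4°)) = 8.049 - j5.934 V
  V2 = 11.4·(cos(27.3°) + j·sin(27.3°)) = 10.13 + j5.229 V
  V3 = 5.15·(cos(90.0°) + j·sin(90.0°)) = 0 + j5.15 V
Step 2 — Sum components: V_total = 18.18 + j4.444 V.
Step 3 — Convert to polar: |V_total| = 18.71 V, ∠V_total = 13.7°.

V_total = 18.71∠13.7° V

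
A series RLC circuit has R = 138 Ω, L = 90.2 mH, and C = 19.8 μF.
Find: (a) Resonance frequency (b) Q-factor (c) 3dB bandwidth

Step 1 — Resonance condition Im(Z)=0 gives ω₀ = 1/√(LC).
Step 2 — ω₀ = 1/√(0.0902·1.98e-05) = 748.3 rad/s.
Step 3 — f₀ = ω₀/(2π) = 119.1 Hz.
Step 4 — Series Q: Q = ω₀L/R = 748.3·0.0902/138 = 0.4891.
Step 5 — 3dB bandwidth: Δω = ω₀/Q = 1530 rad/s; BW = Δω/(2π) = 243.5 Hz.

(a) f₀ = 119.1 Hz  (b) Q = 0.4891  (c) BW = 243.5 Hz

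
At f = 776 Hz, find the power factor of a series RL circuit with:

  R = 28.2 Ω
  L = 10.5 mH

Step 1 — Angular frequency: ω = 2π·f = 2π·776 = 4876 rad/s.
Step 2 — Component impedances:
  R: Z = R = 28.2 Ω
  L: Z = jωL = j·4876·0.0105 = 0 + j51.2 Ω
Step 3 — Series combination: Z_total = R + L = 28.2 + j51.2 Ω = 58.45∠61.2° Ω.
Step 4 — Power factor: PF = cos(φ) = Re(Z)/|Z| = 28.2/58.45 = 0.4825.
Step 5 — Type: Im(Z) = 51.2 ⇒ lagging (phase φ = 61.2°).

PF = 0.4825 (lagging, φ = 61.2°)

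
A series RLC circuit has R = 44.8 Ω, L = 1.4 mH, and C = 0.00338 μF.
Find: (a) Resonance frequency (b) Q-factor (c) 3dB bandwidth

Step 1 — Resonance: ω₀ = 1/√(LC) = 1/√(0.0014·3.38e-09) = 4.597e+05 rad/s.
Step 2 — f₀ = ω₀/(2π) = 7.316e+04 Hz.
Step 3 — Series Q: Q = ω₀L/R = 4.597e+05·0.0014/44.8 = 14.37.
Step 4 — Bandwidth: Δω = ω₀/Q = 3.2e+04 rad/s; BW = Δω/(2π) = 5093 Hz.

(a) f₀ = 7.316e+04 Hz  (b) Q = 14.37  (c) BW = 5093 Hz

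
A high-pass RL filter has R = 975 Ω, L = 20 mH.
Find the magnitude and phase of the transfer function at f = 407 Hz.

Step 1 — Angular frequency: ω = 2π·407 = 2557 rad/s.
Step 2 — Transfer function: H(jω) = jωL/(R + jωL).
Step 3 — Numerator jωL = j·51.15; denominator R + jωL = 975 + j51.15.
Step 4 — H = 0.002744 + j0.05231.
Step 5 — Magnitude: |H| = 0.05238 (-25.6 dB); phase: φ = 87.0°.

|H| = 0.05238 (-25.6 dB), φ = 87.0°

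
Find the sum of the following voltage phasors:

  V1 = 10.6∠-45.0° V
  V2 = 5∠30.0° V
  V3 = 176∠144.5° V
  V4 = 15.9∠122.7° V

Step 1 — Convert each phasor to rectangular form:
  V1 = 10.6·(cos(-45.0°) + j·sin(-45.0°)) = 7.495 - j7.495 V
  V2 = 5·(cos(30.0°) + j·sin(30.0°)) = 4.33 + j2.5 V
  V3 = 176·(cos(144.5°) + j·sin(144.5°)) = -143.3 + j102.2 V
  V4 = 15.9·(cos(122.7°) + j·sin(122.7°)) = -8.59 + j13.38 V
Step 2 — Sum components: V_total = -140 + j110.6 V.
Step 3 — Convert to polar: |V_total| = 178.4 V, ∠V_total = 141.7°.

V_total = 178.4∠141.7° V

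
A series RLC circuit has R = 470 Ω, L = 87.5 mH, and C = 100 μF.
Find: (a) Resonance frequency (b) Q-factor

Step 1 — Resonance condition Im(Z)=0 gives ω₀ = 1/√(LC).
Step 2 — ω₀ = 1/√(0.0875·0.0001) = 338.1 rad/s.
Step 3 — f₀ = ω₀/(2π) = 53.8 Hz.
Step 4 — Series Q: Q = ω₀L/R = 338.1·0.0875/470 = 0.06294.

(a) f₀ = 53.8 Hz  (b) Q = 0.06294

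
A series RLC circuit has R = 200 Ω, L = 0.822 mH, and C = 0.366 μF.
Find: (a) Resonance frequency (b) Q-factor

Step 1 — Resonance condition Im(Z)=0 gives ω₀ = 1/√(LC).
Step 2 — ω₀ = 1/√(0.000822·3.66e-07) = 5.765e+04 rad/s.
Step 3 — f₀ = ω₀/(2π) = 9176 Hz.
Step 4 — Series Q: Q = ω₀L/R = 5.765e+04·0.000822/200 = 0.237.

(a) f₀ = 9176 Hz  (b) Q = 0.237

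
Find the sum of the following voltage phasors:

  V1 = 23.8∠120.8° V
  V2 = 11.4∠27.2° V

Step 1 — Convert each phasor to rectangular form:
  V1 = 23.8·(cos(120.8°) + j·sin(120.8°)) = -12.19 + j20.44 V
  V2 = 11.4·(cos(27.2°) + j·sin(27.2°)) = 10.14 + j5.211 V
Step 2 — Sum components: V_total = -2.047 + j25.65 V.
Step 3 — Convert to polar: |V_total| = 25.74 V, ∠V_total = 94.6°.

V_total = 25.74∠94.6° V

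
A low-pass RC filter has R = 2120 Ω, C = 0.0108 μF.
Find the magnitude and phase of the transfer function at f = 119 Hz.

Step 1 — Angular frequency: ω = 2π·119 = 747.7 rad/s.
Step 2 — Transfer function: H(jω) = 1/(1 + jωRC).
Step 3 — Denominator: 1 + jωRC = 1 + j·747.7·2120·1.08e-08 = 1 + j0.01712.
Step 4 — H = 0.9997 - j0.01711.
Step 5 — Magnitude: |H| = 0.9999 (-0.0 dB); phase: φ = -1.0°.

|H| = 0.9999 (-0.0 dB), φ = -1.0°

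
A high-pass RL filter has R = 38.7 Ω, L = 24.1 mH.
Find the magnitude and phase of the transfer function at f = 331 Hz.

Step 1 — Angular frequency: ω = 2π·331 = 2080 rad/s.
Step 2 — Transfer function: H(jω) = jωL/(R + jωL).
Step 3 — Numerator jωL = j·50.12; denominator R + jωL = 38.7 + j50.12.
Step 4 — H = 0.6265 + j0.4837.
Step 5 — Magnitude: |H| = 0.7915 (-2.0 dB); phase: φ = 37.7°.

|H| = 0.7915 (-2.0 dB), φ = 37.7°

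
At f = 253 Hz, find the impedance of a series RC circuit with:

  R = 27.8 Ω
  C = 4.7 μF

Step 1 — Angular frequency: ω = 2π·f = 2π·253 = 1590 rad/s.
Step 2 — Component impedances:
  R: Z = R = 27.8 Ω
  C: Z = 1/(jωC) = -j/(ω·C) = 0 - j133.8 Ω
Step 3 — Series combination: Z_total = R + C = 27.8 - j133.8 Ω = 136.7∠-78.3° Ω.

Z = 27.8 - j133.8 Ω = 136.7∠-78.3° Ω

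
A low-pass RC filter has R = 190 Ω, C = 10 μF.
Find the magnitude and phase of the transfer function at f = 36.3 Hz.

Step 1 — Angular frequency: ω = 2π·36.3 = 228.1 rad/s.
Step 2 — Transfer function: H(jω) = 1/(1 + jωRC).
Step 3 — Denominator: 1 + jωRC = 1 + j·228.1·190·1e-05 = 1 + j0.4334.
Step 4 — H = 0.8419 - j0.3648.
Step 5 — Magnitude: |H| = 0.9175 (-0.7 dB); phase: φ = -23.4°.

|H| = 0.9175 (-0.7 dB), φ = -23.4°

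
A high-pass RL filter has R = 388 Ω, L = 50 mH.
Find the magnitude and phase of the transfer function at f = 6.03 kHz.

Step 1 — Angular frequency: ω = 2π·6030 = 3.789e+04 rad/s.
Step 2 — Transfer function: H(jω) = jωL/(R + jωL).
Step 3 — Numerator jωL = j·1894; denominator R + jωL = 388 + j1894.
Step 4 — H = 0.9597 + j0.1966.
Step 5 — Magnitude: |H| = 0.9797 (-0.2 dB); phase: φ = 11.6°.

|H| = 0.9797 (-0.2 dB), φ = 11.6°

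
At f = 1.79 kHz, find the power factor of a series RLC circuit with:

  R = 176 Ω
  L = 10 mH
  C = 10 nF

Step 1 — Angular frequency: ω = 2π·f = 2π·1790 = 1.125e+04 rad/s.
Step 2 — Component impedances:
  R: Z = R = 176 Ω
  L: Z = jωL = j·1.125e+04·0.01 = 0 + j112.5 Ω
  C: Z = 1/(jωC) = -j/(ω·C) = 0 - j8891 Ω
Step 3 — Series combination: Z_total = R + L + C = 176 - j8779 Ω = 8781∠-88.9° Ω.
Step 4 — Power factor: PF = cos(φ) = Re(Z)/|Z| = 176/8781 = 0.02004.
Step 5 — Type: Im(Z) = -8779 ⇒ leading (phase φ = -88.9°).

PF = 0.02004 (leading, φ = -88.9°)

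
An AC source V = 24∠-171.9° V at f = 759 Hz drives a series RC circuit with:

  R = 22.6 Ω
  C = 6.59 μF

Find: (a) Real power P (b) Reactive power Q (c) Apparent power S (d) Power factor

Step 1 — Angular frequency: ω = 2π·f = 2π·759 = 4769 rad/s.
Step 2 — Component impedances:
  R: Z = R = 22.6 Ω
  C: Z = 1/(jωC) = -j/(ω·C) = 0 - j31.82 Ω
Step 3 — Series combination: Z_total = R + C = 22.6 - j31.82 Ω = 39.03∠-54.6° Ω.
Step 4 — Source phasor: V = 24∠-171.9° V = -23.76 - j3.382 V.
Step 5 — Current: I = V / Z = -0.2819 - j0.5465 A = 0.6149∠-117.3° A.
Step 6 — Complex power: S = V·I* = 8.546 - j12.03 VA.
Step 7 — Real power: P = Re(S) = 8.546 W.
Step 8 — Reactive power: Q = Im(S) = -12.03 VAR.
Step 9 — Apparent power: |S| = 14.76 VA.
Step 10 — Power factor: PF = P/|S| = 0.5791 (leading).

(a) P = 8.546 W  (b) Q = -12.03 VAR  (c) S = 14.76 VA  (d) PF = 0.5791 (leading)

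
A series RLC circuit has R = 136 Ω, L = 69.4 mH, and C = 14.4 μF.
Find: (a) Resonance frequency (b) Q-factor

Step 1 — Resonance condition Im(Z)=0 gives ω₀ = 1/√(LC).
Step 2 — ω₀ = 1/√(0.0694·1.44e-05) = 1000 rad/s.
Step 3 — f₀ = ω₀/(2π) = 159.2 Hz.
Step 4 — Series Q: Q = ω₀L/R = 1000·0.0694/136 = 0.5105.

(a) f₀ = 159.2 Hz  (b) Q = 0.5105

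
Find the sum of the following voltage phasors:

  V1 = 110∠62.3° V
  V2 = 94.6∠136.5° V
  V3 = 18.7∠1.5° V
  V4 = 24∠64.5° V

Step 1 — Convert each phasor to rectangular form:
  V1 = 110·(cos(62.3°) + j·sin(62.3°)) = 51.13 + j97.39 V
  V2 = 94.6·(cos(136.5°) + j·sin(136.5°)) = -68.62 + j65.12 V
  V3 = 18.7·(cos(1.5°) + j·sin(1.5°)) = 18.69 + j0.4895 V
  V4 = 24·(cos(64.5°) + j·sin(64.5°)) = 10.33 + j21.66 V
Step 2 — Sum components: V_total = 11.54 + j184.7 V.
Step 3 — Convert to polar: |V_total| = 185 V, ∠V_total = 86.4°.

V_total = 185∠86.4° V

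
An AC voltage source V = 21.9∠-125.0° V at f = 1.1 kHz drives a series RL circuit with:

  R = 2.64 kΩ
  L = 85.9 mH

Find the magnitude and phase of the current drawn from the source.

Step 1 — Angular frequency: ω = 2π·f = 2π·1100 = 6912 rad/s.
Step 2 — Component impedances:
  R: Z = R = 2640 Ω
  L: Z = jωL = j·6912·0.0859 = 0 + j593.7 Ω
Step 3 — Series combination: Z_total = R + L = 2640 + j593.7 Ω = 2706∠12.7° Ω.
Step 4 — Source phasor: V = 21.9∠-125.0° V = -12.56 - j17.94 V.
Step 5 — Ohm's law: I = V / Z_total = (-12.56 - j17.94) / (2640 + j593.7) = -0.005984 - j0.00545 A.
Step 6 — Convert to polar: |I| = 0.008093 A, ∠I = -137.7°.

I = 0.008093∠-137.7° A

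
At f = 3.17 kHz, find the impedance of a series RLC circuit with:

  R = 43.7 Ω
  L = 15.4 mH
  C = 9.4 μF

Step 1 — Angular frequency: ω = 2π·f = 2π·3170 = 1.992e+04 rad/s.
Step 2 — Component impedances:
  R: Z = R = 43.7 Ω
  L: Z = jωL = j·1.992e+04·0.0154 = 0 + j306.7 Ω
  C: Z = 1/(jωC) = -j/(ω·C) = 0 - j5.341 Ω
Step 3 — Series combination: Z_total = R + L + C = 43.7 + j301.4 Ω = 304.5∠81.7° Ω.

Z = 43.7 + j301.4 Ω = 304.5∠81.7° Ω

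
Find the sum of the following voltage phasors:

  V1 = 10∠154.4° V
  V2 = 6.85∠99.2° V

Step 1 — Convert each phasor to rectangular form:
  V1 = 10·(cos(154.4°) + j·sin(154.4°)) = -9.018 + j4.321 V
  V2 = 6.85·(cos(99.2°) + j·sin(99.2°)) = -1.095 + j6.762 V
Step 2 — Sum components: V_total = -10.11 + j11.08 V.
Step 3 — Convert to polar: |V_total| = 15 V, ∠V_total = 132.4°.

V_total = 15∠132.4° V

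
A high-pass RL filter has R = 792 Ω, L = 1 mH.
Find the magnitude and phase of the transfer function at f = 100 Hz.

Step 1 — Angular frequency: ω = 2π·100 = 628.3 rad/s.
Step 2 — Transfer function: H(jω) = jωL/(R + jωL).
Step 3 — Numerator jωL = j·0.6283; denominator R + jωL = 792 + j0.6283.
Step 4 — H = 6.294e-07 + j0.0007933.
Step 5 — Magnitude: |H| = 0.0007933 (-62.0 dB); phase: φ = 90.0°.

|H| = 0.0007933 (-62.0 dB), φ = 90.0°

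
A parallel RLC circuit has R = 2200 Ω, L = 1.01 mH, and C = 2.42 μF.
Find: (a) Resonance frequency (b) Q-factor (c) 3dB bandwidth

Step 1 — Resonance: ω₀ = 1/√(LC) = 1/√(0.00101·2.42e-06) = 2.023e+04 rad/s.
Step 2 — f₀ = ω₀/(2π) = 3219 Hz.
Step 3 — Parallel Q: Q = R/(ω₀L) = 2200/(2.023e+04·0.00101) = 107.7.
Step 4 — Bandwidth: Δω = ω₀/Q = 187.8 rad/s; BW = Δω/(2π) = 29.89 Hz.

(a) f₀ = 3219 Hz  (b) Q = 107.7  (c) BW = 29.89 Hz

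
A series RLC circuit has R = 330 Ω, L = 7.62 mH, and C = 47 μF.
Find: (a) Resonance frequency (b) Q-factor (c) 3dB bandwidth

Step 1 — Resonance: ω₀ = 1/√(LC) = 1/√(0.00762·4.7e-05) = 1671 rad/s.
Step 2 — f₀ = ω₀/(2π) = 265.9 Hz.
Step 3 — Series Q: Q = ω₀L/R = 1671·0.00762/330 = 0.03858.
Step 4 — Bandwidth: Δω = ω₀/Q = 4.331e+04 rad/s; BW = Δω/(2π) = 6893 Hz.

(a) f₀ = 265.9 Hz  (b) Q = 0.03858  (c) BW = 6893 Hz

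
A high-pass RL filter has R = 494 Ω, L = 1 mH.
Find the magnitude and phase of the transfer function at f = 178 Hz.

Step 1 — Angular frequency: ω = 2π·178 = 1118 rad/s.
Step 2 — Transfer function: H(jω) = jωL/(R + jωL).
Step 3 — Numerator jωL = j·1.118; denominator R + jωL = 494 + j1.118.
Step 4 — H = 5.126e-06 + j0.002264.
Step 5 — Magnitude: |H| = 0.002264 (-52.9 dB); phase: φ = 89.9°.

|H| = 0.002264 (-52.9 dB), φ = 89.9°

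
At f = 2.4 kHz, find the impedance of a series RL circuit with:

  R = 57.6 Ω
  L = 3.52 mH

Step 1 — Angular frequency: ω = 2π·f = 2π·2400 = 1.508e+04 rad/s.
Step 2 — Component impedances:
  R: Z = R = 57.6 Ω
  L: Z = jωL = j·1.508e+04·0.00352 = 0 + j53.08 Ω
Step 3 — Series combination: Z_total = R + L = 57.6 + j53.08 Ω = 78.33∠42.7° Ω.

Z = 57.6 + j53.08 Ω = 78.33∠42.7° Ω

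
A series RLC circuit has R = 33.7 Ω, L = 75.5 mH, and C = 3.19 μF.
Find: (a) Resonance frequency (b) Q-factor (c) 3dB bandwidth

Step 1 — Resonance condition Im(Z)=0 gives ω₀ = 1/√(LC).
Step 2 — ω₀ = 1/√(0.0755·3.19e-06) = 2038 rad/s.
Step 3 — f₀ = ω₀/(2π) = 324.3 Hz.
Step 4 — Series Q: Q = ω₀L/R = 2038·0.0755/33.7 = 4.565.
Step 5 — 3dB bandwidth: Δω = ω₀/Q = 446.4 rad/s; BW = Δω/(2π) = 71.04 Hz.

(a) f₀ = 324.3 Hz  (b) Q = 4.565  (c) BW = 71.04 Hz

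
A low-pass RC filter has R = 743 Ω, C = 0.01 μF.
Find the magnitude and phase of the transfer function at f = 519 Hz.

Step 1 — Angular frequency: ω = 2π·519 = 3261 rad/s.
Step 2 — Transfer function: H(jω) = 1/(1 + jωRC).
Step 3 — Denominator: 1 + jωRC = 1 + j·3261·743·1e-08 = 1 + j0.02423.
Step 4 — H = 0.9994 - j0.02421.
Step 5 — Magnitude: |H| = 0.9997 (-0.0 dB); phase: φ = -1.4°.

|H| = 0.9997 (-0.0 dB), φ = -1.4°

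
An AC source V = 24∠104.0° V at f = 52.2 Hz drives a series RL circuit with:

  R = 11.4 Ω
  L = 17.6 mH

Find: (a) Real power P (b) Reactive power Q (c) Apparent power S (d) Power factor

Step 1 — Angular frequency: ω = 2π·f = 2π·52.2 = 328 rad/s.
Step 2 — Component impedances:
  R: Z = R = 11.4 Ω
  L: Z = jωL = j·328·0.0176 = 0 + j5.772 Ω
Step 3 — Series combination: Z_total = R + L = 11.4 + j5.772 Ω = 12.78∠26.9° Ω.
Step 4 — Source phasor: V = 24∠104.0° V = -5.806 + j23.29 V.
Step 5 — Current: I = V / Z = 0.4179 + j1.831 A = 1.878∠77.1° A.
Step 6 — Complex power: S = V·I* = 40.22 + j20.36 VA.
Step 7 — Real power: P = Re(S) = 40.22 W.
Step 8 — Reactive power: Q = Im(S) = 20.36 VAR.
Step 9 — Apparent power: |S| = 45.08 VA.
Step 10 — Power factor: PF = P/|S| = 0.8921 (lagging).

(a) P = 40.22 W  (b) Q = 20.36 VAR  (c) S = 45.08 VA  (d) PF = 0.8921 (lagging)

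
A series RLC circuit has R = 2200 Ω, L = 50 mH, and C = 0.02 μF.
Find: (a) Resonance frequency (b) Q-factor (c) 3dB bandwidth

Step 1 — Resonance condition Im(Z)=0 gives ω₀ = 1/√(LC).
Step 2 — ω₀ = 1/√(0.05·2e-08) = 3.162e+04 rad/s.
Step 3 — f₀ = ω₀/(2π) = 5033 Hz.
Step 4 — Series Q: Q = ω₀L/R = 3.162e+04·0.05/2200 = 0.7187.
Step 5 — 3dB bandwidth: Δω = ω₀/Q = 4.4e+04 rad/s; BW = Δω/(2π) = 7003 Hz.

(a) f₀ = 5033 Hz  (b) Q = 0.7187  (c) BW = 7003 Hz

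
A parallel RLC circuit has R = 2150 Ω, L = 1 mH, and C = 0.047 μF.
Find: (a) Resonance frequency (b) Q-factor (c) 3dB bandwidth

Step 1 — Resonance: ω₀ = 1/√(LC) = 1/√(0.001·4.7e-08) = 1.459e+05 rad/s.
Step 2 — f₀ = ω₀/(2π) = 2.322e+04 Hz.
Step 3 — Parallel Q: Q = R/(ω₀L) = 2150/(1.459e+05·0.001) = 14.74.
Step 4 — Bandwidth: Δω = ω₀/Q = 9896 rad/s; BW = Δω/(2π) = 1575 Hz.

(a) f₀ = 2.322e+04 Hz  (b) Q = 14.74  (c) BW = 1575 Hz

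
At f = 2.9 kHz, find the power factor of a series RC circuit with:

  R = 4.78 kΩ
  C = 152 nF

Step 1 — Angular frequency: ω = 2π·f = 2π·2900 = 1.822e+04 rad/s.
Step 2 — Component impedances:
  R: Z = R = 4780 Ω
  C: Z = 1/(jωC) = -j/(ω·C) = 0 - j361.1 Ω
Step 3 — Series combination: Z_total = R + C = 4780 - j361.1 Ω = 4794∠-4.3° Ω.
Step 4 — Power factor: PF = cos(φ) = Re(Z)/|Z| = 4780/4793.6 = 0.9972.
Step 5 — Type: Im(Z) = -361.1 ⇒ leading (phase φ = -4.3°).

PF = 0.9972 (leading, φ = -4.3°)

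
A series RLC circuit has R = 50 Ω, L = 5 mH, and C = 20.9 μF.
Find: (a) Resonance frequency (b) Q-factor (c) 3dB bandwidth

Step 1 — Resonance condition Im(Z)=0 gives ω₀ = 1/√(LC).
Step 2 — ω₀ = 1/√(0.005·2.09e-05) = 3093 rad/s.
Step 3 — f₀ = ω₀/(2π) = 492.3 Hz.
Step 4 — Series Q: Q = ω₀L/R = 3093·0.005/50 = 0.3093.
Step 5 — 3dB bandwidth: Δω = ω₀/Q = 1e+04 rad/s; BW = Δω/(2π) = 1592 Hz.

(a) f₀ = 492.3 Hz  (b) Q = 0.3093  (c) BW = 1592 Hz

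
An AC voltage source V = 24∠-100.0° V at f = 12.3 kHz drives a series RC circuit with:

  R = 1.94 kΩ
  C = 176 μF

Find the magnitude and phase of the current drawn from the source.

Step 1 — Angular frequency: ω = 2π·f = 2π·1.23e+04 = 7.728e+04 rad/s.
Step 2 — Component impedances:
  R: Z = R = 1940 Ω
  C: Z = 1/(jωC) = -j/(ω·C) = 0 - j0.07352 Ω
Step 3 — Series combination: Z_total = R + C = 1940 - j0.07352 Ω = 1940∠-0.0° Ω.
Step 4 — Source phasor: V = 24∠-100.0° V = -4.168 - j23.64 V.
Step 5 — Ohm's law: I = V / Z_total = (-4.168 - j23.64) / (1940 - j0.07352) = -0.002148 - j0.01218 A.
Step 6 — Convert to polar: |I| = 0.01237 A, ∠I = -100.0°.

I = 0.01237∠-100.0° A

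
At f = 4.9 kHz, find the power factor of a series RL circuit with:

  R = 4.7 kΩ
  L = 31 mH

Step 1 — Angular frequency: ω = 2π·f = 2π·4900 = 3.079e+04 rad/s.
Step 2 — Component impedances:
  R: Z = R = 4700 Ω
  L: Z = jωL = j·3.079e+04·0.031 = 0 + j954.4 Ω
Step 3 — Series combination: Z_total = R + L = 4700 + j954.4 Ω = 4796∠11.5° Ω.
Step 4 — Power factor: PF = cos(φ) = Re(Z)/|Z| = 4700/4796 = 0.98.
Step 5 — Type: Im(Z) = 954.4 ⇒ lagging (phase φ = 11.5°).

PF = 0.98 (lagging, φ = 11.5°)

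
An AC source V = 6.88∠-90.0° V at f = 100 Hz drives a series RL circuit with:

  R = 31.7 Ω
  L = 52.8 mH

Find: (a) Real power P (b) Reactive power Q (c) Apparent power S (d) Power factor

Step 1 — Angular frequency: ω = 2π·f = 2π·100 = 628.3 rad/s.
Step 2 — Component impedances:
  R: Z = R = 31.7 Ω
  L: Z = jωL = j·628.3·0.0528 = 0 + j33.18 Ω
Step 3 — Series combination: Z_total = R + L = 31.7 + j33.18 Ω = 45.89∠46.3° Ω.
Step 4 — Source phasor: V = 6.88∠-90.0° V = 0 - j6.88 V.
Step 5 — Current: I = V / Z = -0.1084 - j0.1036 A = 0.1499∠-136.3° A.
Step 6 — Complex power: S = V·I* = 0.7127 + j0.7458 VA.
Step 7 — Real power: P = Re(S) = 0.7127 W.
Step 8 — Reactive power: Q = Im(S) = 0.7458 VAR.
Step 9 — Apparent power: |S| = 1.032 VA.
Step 10 — Power factor: PF = P/|S| = 0.6908 (lagging).

(a) P = 0.7127 W  (b) Q = 0.7458 VAR  (c) S = 1.032 VA  (d) PF = 0.6908 (lagging)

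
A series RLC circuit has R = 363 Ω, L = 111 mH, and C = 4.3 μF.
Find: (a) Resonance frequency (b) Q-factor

Step 1 — Resonance condition Im(Z)=0 gives ω₀ = 1/√(LC).
Step 2 — ω₀ = 1/√(0.111·4.3e-06) = 1447 rad/s.
Step 3 — f₀ = ω₀/(2π) = 230.4 Hz.
Step 4 — Series Q: Q = ω₀L/R = 1447·0.111/363 = 0.4426.

(a) f₀ = 230.4 Hz  (b) Q = 0.4426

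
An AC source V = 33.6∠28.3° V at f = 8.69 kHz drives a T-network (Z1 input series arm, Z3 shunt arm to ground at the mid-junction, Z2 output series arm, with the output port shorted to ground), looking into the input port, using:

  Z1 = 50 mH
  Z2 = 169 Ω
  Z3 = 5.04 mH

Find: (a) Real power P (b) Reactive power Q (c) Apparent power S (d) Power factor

Step 1 — Angular frequency: ω = 2π·f = 2π·8690 = 5.46e+04 rad/s.
Step 2 — Component impedances:
  Z1: Z = jωL = j·5.46e+04·0.05 = 0 + j2730 Ω
  Z2: Z = R = 169 Ω
  Z3: Z = jωL = j·5.46e+04·0.00504 = 0 + j275.2 Ω
Step 3 — With the output port shorted to ground, the output series arm Z2 runs from the junction to ground; the shunt arm Z3 also runs from the junction to ground. They appear in parallel: Z3 || Z2 = 122.7 + j75.36 Ω.
Step 4 — Series with input arm Z1: Z_in = Z1 + (Z3 || Z2) = 122.7 + j2805 Ω = 2808∠87.5° Ω.
Step 5 — Source phasor: V = 33.6∠28.3° V = 29.58 + j15.93 V.
Step 6 — Current: I = V / Z = 0.006128 - j0.01028 A = 0.01197∠-59.2° A.
Step 7 — Complex power: S = V·I* = 0.01757 + j0.4017 VA.
Step 8 — Real power: P = Re(S) = 0.01757 W.
Step 9 — Reactive power: Q = Im(S) = 0.4017 VAR.
Step 10 — Apparent power: |S| = 0.402 VA.
Step 11 — Power factor: PF = P/|S| = 0.0437 (lagging).

(a) P = 0.01757 W  (b) Q = 0.4017 VAR  (c) S = 0.402 VA  (d) PF = 0.0437 (lagging)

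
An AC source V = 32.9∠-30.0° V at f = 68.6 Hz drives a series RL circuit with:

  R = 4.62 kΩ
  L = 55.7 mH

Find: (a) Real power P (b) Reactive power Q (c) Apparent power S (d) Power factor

Step 1 — Angular frequency: ω = 2π·f = 2π·68.6 = 431 rad/s.
Step 2 — Component impedances:
  R: Z = R = 4620 Ω
  L: Z = jωL = j·431·0.0557 = 0 + j24.01 Ω
Step 3 — Series combination: Z_total = R + L = 4620 + j24.01 Ω = 4620∠0.3° Ω.
Step 4 — Source phasor: V = 32.9∠-30.0° V = 28.49 - j16.45 V.
Step 5 — Current: I = V / Z = 0.006148 - j0.003593 A = 0.007121∠-30.3° A.
Step 6 — Complex power: S = V·I* = 0.2343 + j0.001217 VA.
Step 7 — Real power: P = Re(S) = 0.2343 W.
Step 8 — Reactive power: Q = Im(S) = 0.001217 VAR.
Step 9 — Apparent power: |S| = 0.2343 VA.
Step 10 — Power factor: PF = P/|S| = 1 (lagging).

(a) P = 0.2343 W  (b) Q = 0.001217 VAR  (c) S = 0.2343 VA  (d) PF = 1 (lagging)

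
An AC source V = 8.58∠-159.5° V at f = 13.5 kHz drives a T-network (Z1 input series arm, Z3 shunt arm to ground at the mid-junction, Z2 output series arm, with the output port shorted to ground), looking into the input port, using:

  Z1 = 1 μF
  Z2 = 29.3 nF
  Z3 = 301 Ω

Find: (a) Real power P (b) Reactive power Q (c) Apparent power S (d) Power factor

Step 1 — Angular frequency: ω = 2π·f = 2π·1.35e+04 = 8.482e+04 rad/s.
Step 2 — Component impedances:
  Z1: Z = 1/(jωC) = -j/(ω·C) = 0 - j11.79 Ω
  Z2: Z = 1/(jωC) = -j/(ω·C) = 0 - j402.4 Ω
  Z3: Z = R = 301 Ω
Step 3 — With the output port shorted to ground, the output series arm Z2 runs from the junction to ground; the shunt arm Z3 also runs from the junction to ground. They appear in parallel: Z3 || Z2 = 193 - j144.4 Ω.
Step 4 — Series with input arm Z1: Z_in = Z1 + (Z3 || Z2) = 193 - j156.2 Ω = 248.3∠-39.0° Ω.
Step 5 — Source phasor: V = 8.58∠-159.5° V = -8.037 - j3.005 V.
Step 6 — Current: I = V / Z = -0.01755 - j0.02977 A = 0.03456∠-120.5° A.
Step 7 — Complex power: S = V·I* = 0.2305 - j0.1865 VA.
Step 8 — Real power: P = Re(S) = 0.2305 W.
Step 9 — Reactive power: Q = Im(S) = -0.1865 VAR.
Step 10 — Apparent power: |S| = 0.2965 VA.
Step 11 — Power factor: PF = P/|S| = 0.7774 (leading).

(a) P = 0.2305 W  (b) Q = -0.1865 VAR  (c) S = 0.2965 VA  (d) PF = 0.7774 (leading)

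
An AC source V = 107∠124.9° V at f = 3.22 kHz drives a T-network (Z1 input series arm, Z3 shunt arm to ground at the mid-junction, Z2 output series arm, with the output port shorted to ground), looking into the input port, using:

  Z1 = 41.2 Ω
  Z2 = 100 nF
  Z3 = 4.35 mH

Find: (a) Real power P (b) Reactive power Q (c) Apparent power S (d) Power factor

Step 1 — Angular frequency: ω = 2π·f = 2π·3220 = 2.023e+04 rad/s.
Step 2 — Component impedances:
  Z1: Z = R = 41.2 Ω
  Z2: Z = 1/(jωC) = -j/(ω·C) = 0 - j494.3 Ω
  Z3: Z = jωL = j·2.023e+04·0.00435 = 0 + j88.01 Ω
Step 3 — With the output port shorted to ground, the output series arm Z2 runs from the junction to ground; the shunt arm Z3 also runs from the junction to ground. They appear in parallel: Z3 || Z2 = 0 + j107.1 Ω.
Step 4 — Series with input arm Z1: Z_in = Z1 + (Z3 || Z2) = 41.2 + j107.1 Ω = 114.7∠69.0° Ω.
Step 5 — Source phasor: V = 107∠124.9° V = -61.22 + j87.76 V.
Step 6 — Current: I = V / Z = 0.5223 + j0.7727 A = 0.9326∠55.9° A.
Step 7 — Complex power: S = V·I* = 35.84 + j93.14 VA.
Step 8 — Real power: P = Re(S) = 35.84 W.
Step 9 — Reactive power: Q = Im(S) = 93.14 VAR.
Step 10 — Apparent power: |S| = 99.79 VA.
Step 11 — Power factor: PF = P/|S| = 0.3591 (lagging).

(a) P = 35.84 W  (b) Q = 93.14 VAR  (c) S = 99.79 VA  (d) PF = 0.3591 (lagging)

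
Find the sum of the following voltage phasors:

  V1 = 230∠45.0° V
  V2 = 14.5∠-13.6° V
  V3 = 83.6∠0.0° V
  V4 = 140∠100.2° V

Step 1 — Convert each phasor to rectangular form:
  V1 = 230·(cos(45.0°) + j·sin(45.0°)) = 162.6 + j162.6 V
  V2 = 14.5·(cos(-13.6°) + j·sin(-13.6°)) = 14.09 - j3.41 V
  V3 = 83.6·(cos(0.0°) + j·sin(0.0°)) = 83.6 V
  V4 = 140·(cos(100.2°) + j·sin(100.2°)) = -24.79 + j137.8 V
Step 2 — Sum components: V_total = 235.5 + j297 V.
Step 3 — Convert to polar: |V_total| = 379.1 V, ∠V_total = 51.6°.

V_total = 379.1∠51.6° V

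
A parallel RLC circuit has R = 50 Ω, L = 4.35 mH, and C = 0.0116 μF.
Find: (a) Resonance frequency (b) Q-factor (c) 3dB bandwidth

Step 1 — Resonance: ω₀ = 1/√(LC) = 1/√(0.00435·1.16e-08) = 1.408e+05 rad/s.
Step 2 — f₀ = ω₀/(2π) = 2.241e+04 Hz.
Step 3 — Parallel Q: Q = R/(ω₀L) = 50/(1.408e+05·0.00435) = 0.08165.
Step 4 — Bandwidth: Δω = ω₀/Q = 1.724e+06 rad/s; BW = Δω/(2π) = 2.744e+05 Hz.

(a) f₀ = 2.241e+04 Hz  (b) Q = 0.08165  (c) BW = 2.744e+05 Hz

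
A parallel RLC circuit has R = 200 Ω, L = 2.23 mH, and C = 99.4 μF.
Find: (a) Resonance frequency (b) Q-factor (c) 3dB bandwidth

Step 1 — Resonance: ω₀ = 1/√(LC) = 1/√(0.00223·9.94e-05) = 2124 rad/s.
Step 2 — f₀ = ω₀/(2π) = 338 Hz.
Step 3 — Parallel Q: Q = R/(ω₀L) = 200/(2124·0.00223) = 42.23.
Step 4 — Bandwidth: Δω = ω₀/Q = 50.3 rad/s; BW = Δω/(2π) = 8.006 Hz.

(a) f₀ = 338 Hz  (b) Q = 42.23  (c) BW = 8.006 Hz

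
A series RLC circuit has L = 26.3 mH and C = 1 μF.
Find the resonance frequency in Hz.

Step 1 — Resonance condition Im(Z)=0 gives ω₀ = 1/√(LC).
Step 2 — ω₀ = 1/√(0.0263·1e-06) = 6166 rad/s.
Step 3 — f₀ = ω₀/(2π) = 981.4 Hz.

f₀ = 981.4 Hz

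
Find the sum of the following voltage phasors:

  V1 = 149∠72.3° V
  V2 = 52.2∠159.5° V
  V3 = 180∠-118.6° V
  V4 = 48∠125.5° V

Step 1 — Convert each phasor to rectangular form:
  V1 = 149·(cos(72.3°) + j·sin(72.3°)) = 45.3 + j141.9 V
  V2 = 52.2·(cos(159.5°) + j·sin(159.5°)) = -48.89 + j18.28 V
  V3 = 180·(cos(-118.6°) + j·sin(-118.6°)) = -86.16 - j158 V
  V4 = 48·(cos(125.5°) + j·sin(125.5°)) = -27.87 + j39.08 V
Step 2 — Sum components: V_total = -117.6 + j41.27 V.
Step 3 — Convert to polar: |V_total| = 124.7 V, ∠V_total = 160.7°.

V_total = 124.7∠160.7° V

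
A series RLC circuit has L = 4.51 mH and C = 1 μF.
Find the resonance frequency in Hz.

Step 1 — Resonance condition Im(Z)=0 gives ω₀ = 1/√(LC).
Step 2 — ω₀ = 1/√(0.00451·1e-06) = 1.489e+04 rad/s.
Step 3 — f₀ = ω₀/(2π) = 2370 Hz.

f₀ = 2370 Hz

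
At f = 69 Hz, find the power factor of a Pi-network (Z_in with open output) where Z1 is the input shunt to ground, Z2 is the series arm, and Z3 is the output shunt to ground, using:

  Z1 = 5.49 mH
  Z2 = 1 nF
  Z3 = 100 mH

Step 1 — Angular frequency: ω = 2π·f = 2π·69 = 433.5 rad/s.
Step 2 — Component impedances:
  Z1: Z = jωL = j·433.5·0.00549 = 0 + j2.38 Ω
  Z2: Z = 1/(jωC) = -j/(ω·C) = 0 - j2.307e+06 Ω
  Z3: Z = jωL = j·433.5·0.1 = 0 + j43.35 Ω
Step 3 — With open output, the series arm Z2 and the output shunt Z3 appear in series to ground: Z2 + Z3 = 0 - j2.307e+06 Ω.
Step 4 — Parallel with input shunt Z1: Z_in = Z1 || (Z2 + Z3) = 0 + j2.38 Ω = 2.38∠90.0° Ω.
Step 5 — Power factor: PF = cos(φ) = Re(Z)/|Z| = -0/2.38 = -0.
Step 6 — Type: Im(Z) = 2.38 ⇒ lagging (phase φ = 90.0°).

PF = -0 (lagging, φ = 90.0°)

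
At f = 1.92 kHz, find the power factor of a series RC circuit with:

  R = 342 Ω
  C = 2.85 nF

Step 1 — Angular frequency: ω = 2π·f = 2π·1920 = 1.206e+04 rad/s.
Step 2 — Component impedances:
  R: Z = R = 342 Ω
  C: Z = 1/(jωC) = -j/(ω·C) = 0 - j2.909e+04 Ω
Step 3 — Series combination: Z_total = R + C = 342 - j2.909e+04 Ω = 2.909e+04∠-89.3° Ω.
Step 4 — Power factor: PF = cos(φ) = Re(Z)/|Z| = 342/2.909e+04 = 0.01176.
Step 5 — Type: Im(Z) = -2.909e+04 ⇒ leading (phase φ = -89.3°).

PF = 0.01176 (leading, φ = -89.3°)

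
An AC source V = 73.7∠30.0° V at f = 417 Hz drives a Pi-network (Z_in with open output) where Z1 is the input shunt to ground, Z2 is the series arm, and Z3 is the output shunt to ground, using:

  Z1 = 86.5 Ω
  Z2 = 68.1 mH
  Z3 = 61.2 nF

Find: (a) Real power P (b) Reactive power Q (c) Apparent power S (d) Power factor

Step 1 — Angular frequency: ω = 2π·f = 2π·417 = 2620 rad/s.
Step 2 — Component impedances:
  Z1: Z = R = 86.5 Ω
  Z2: Z = jωL = j·2620·0.0681 = 0 + j178.4 Ω
  Z3: Z = 1/(jωC) = -j/(ω·C) = 0 - j6236 Ω
Step 3 — With open output, the series arm Z2 and the output shunt Z3 appear in series to ground: Z2 + Z3 = 0 - j6058 Ω.
Step 4 — Parallel with input shunt Z1: Z_in = Z1 || (Z2 + Z3) = 86.48 - j1.235 Ω = 86.49∠-0.8° Ω.
Step 5 — Source phasor: V = 73.7∠30.0° V = 63.83 + j36.85 V.
Step 6 — Current: I = V / Z = 0.7318 + j0.4365 A = 0.8521∠30.8° A.
Step 7 — Complex power: S = V·I* = 62.79 - j0.8966 VA.
Step 8 — Real power: P = Re(S) = 62.79 W.
Step 9 — Reactive power: Q = Im(S) = -0.8966 VAR.
Step 10 — Apparent power: |S| = 62.8 VA.
Step 11 — Power factor: PF = P/|S| = 0.9999 (leading).

(a) P = 62.79 W  (b) Q = -0.8966 VAR  (c) S = 62.8 VA  (d) PF = 0.9999 (leading)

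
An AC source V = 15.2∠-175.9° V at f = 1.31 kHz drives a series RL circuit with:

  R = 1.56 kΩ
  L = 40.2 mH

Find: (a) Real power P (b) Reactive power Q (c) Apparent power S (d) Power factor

Step 1 — Angular frequency: ω = 2π·f = 2π·1310 = 8231 rad/s.
Step 2 — Component impedances:
  R: Z = R = 1560 Ω
  L: Z = jωL = j·8231·0.0402 = 0 + j330.9 Ω
Step 3 — Series combination: Z_total = R + L = 1560 + j330.9 Ω = 1595∠12.0° Ω.
Step 4 — Source phasor: V = 15.2∠-175.9° V = -15.16 - j1.087 V.
Step 5 — Current: I = V / Z = -0.009442 + j0.001306 A = 0.009532∠172.1° A.
Step 6 — Complex power: S = V·I* = 0.1417 + j0.03006 VA.
Step 7 — Real power: P = Re(S) = 0.1417 W.
Step 8 — Reactive power: Q = Im(S) = 0.03006 VAR.
Step 9 — Apparent power: |S| = 0.1449 VA.
Step 10 — Power factor: PF = P/|S| = 0.9782 (lagging).

(a) P = 0.1417 W  (b) Q = 0.03006 VAR  (c) S = 0.1449 VA  (d) PF = 0.9782 (lagging)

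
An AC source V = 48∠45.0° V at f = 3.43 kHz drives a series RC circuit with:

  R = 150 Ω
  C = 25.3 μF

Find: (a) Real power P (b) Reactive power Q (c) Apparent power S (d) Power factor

Step 1 — Angular frequency: ω = 2π·f = 2π·3430 = 2.155e+04 rad/s.
Step 2 — Component impedances:
  R: Z = R = 150 Ω
  C: Z = 1/(jωC) = -j/(ω·C) = 0 - j1.834 Ω
Step 3 — Series combination: Z_total = R + C = 150 - j1.834 Ω = 150∠-0.7° Ω.
Step 4 — Source phasor: V = 48∠45.0° V = 33.94 + j33.94 V.
Step 5 — Current: I = V / Z = 0.2235 + j0.229 A = 0.32∠45.7° A.
Step 6 — Complex power: S = V·I* = 15.36 - j0.1878 VA.
Step 7 — Real power: P = Re(S) = 15.36 W.
Step 8 — Reactive power: Q = Im(S) = -0.1878 VAR.
Step 9 — Apparent power: |S| = 15.36 VA.
Step 10 — Power factor: PF = P/|S| = 0.9999 (leading).

(a) P = 15.36 W  (b) Q = -0.1878 VAR  (c) S = 15.36 VA  (d) PF = 0.9999 (leading)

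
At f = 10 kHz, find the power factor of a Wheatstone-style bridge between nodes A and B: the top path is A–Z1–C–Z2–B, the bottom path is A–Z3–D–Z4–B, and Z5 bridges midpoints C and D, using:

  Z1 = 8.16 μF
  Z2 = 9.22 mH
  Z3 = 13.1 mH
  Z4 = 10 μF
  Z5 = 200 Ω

Step 1 — Angular frequency: ω = 2π·f = 2π·1e+04 = 6.283e+04 rad/s.
Step 2 — Component impedances:
  Z1: Z = 1/(jωC) = -j/(ω·C) = 0 - j1.95 Ω
  Z2: Z = jωL = j·6.283e+04·0.00922 = 0 + j579.3 Ω
  Z3: Z = jωL = j·6.283e+04·0.0131 = 0 + j823.1 Ω
  Z4: Z = 1/(jωC) = -j/(ω·C) = 0 - j1.592 Ω
  Z5: Z = R = 200 Ω
Step 3 — Bridge requires nodal analysis (the Z5 bridge couples midpoints C and D, so the two paths cannot be reduced to a simple series/parallel combination). Setting node B to ground and injecting 1 A at node A, the 3-node admittance system at A, C, D solves to V_A = Z_AB = 149.9 + j84.86 Ω = 172.3∠29.5° Ω.
Step 4 — Power factor: PF = cos(φ) = Re(Z)/|Z| = 149.916/172.268 = 0.8702.
Step 5 — Type: Im(Z) = 84.86 ⇒ lagging (phase φ = 29.5°).

PF = 0.8702 (lagging, φ = 29.5°)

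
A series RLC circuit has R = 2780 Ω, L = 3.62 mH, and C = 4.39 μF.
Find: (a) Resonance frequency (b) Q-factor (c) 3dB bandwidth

Step 1 — Resonance: ω₀ = 1/√(LC) = 1/√(0.00362·4.39e-06) = 7933 rad/s.
Step 2 — f₀ = ω₀/(2π) = 1263 Hz.
Step 3 — Series Q: Q = ω₀L/R = 7933·0.00362/2780 = 0.01033.
Step 4 — Bandwidth: Δω = ω₀/Q = 7.68e+05 rad/s; BW = Δω/(2π) = 1.222e+05 Hz.

(a) f₀ = 1263 Hz  (b) Q = 0.01033  (c) BW = 1.222e+05 Hz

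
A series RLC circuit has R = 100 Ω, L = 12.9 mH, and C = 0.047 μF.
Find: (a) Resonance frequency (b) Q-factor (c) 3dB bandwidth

Step 1 — Resonance: ω₀ = 1/√(LC) = 1/√(0.0129·4.7e-08) = 4.061e+04 rad/s.
Step 2 — f₀ = ω₀/(2π) = 6464 Hz.
Step 3 — Series Q: Q = ω₀L/R = 4.061e+04·0.0129/100 = 5.239.
Step 4 — Bandwidth: Δω = ω₀/Q = 7752 rad/s; BW = Δω/(2π) = 1234 Hz.

(a) f₀ = 6464 Hz  (b) Q = 5.239  (c) BW = 1234 Hz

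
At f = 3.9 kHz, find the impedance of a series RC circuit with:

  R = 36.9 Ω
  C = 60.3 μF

Step 1 — Angular frequency: ω = 2π·f = 2π·3900 = 2.45e+04 rad/s.
Step 2 — Component impedances:
  R: Z = R = 36.9 Ω
  C: Z = 1/(jωC) = -j/(ω·C) = 0 - j0.6768 Ω
Step 3 — Series combination: Z_total = R + C = 36.9 - j0.6768 Ω = 36.91∠-1.1° Ω.

Z = 36.9 - j0.6768 Ω = 36.91∠-1.1° Ω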